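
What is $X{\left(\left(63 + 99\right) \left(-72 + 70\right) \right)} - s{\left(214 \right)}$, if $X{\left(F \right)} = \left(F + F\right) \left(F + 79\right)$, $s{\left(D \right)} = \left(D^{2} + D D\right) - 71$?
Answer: $67239$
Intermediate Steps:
$s{\left(D \right)} = -71 + 2 D^{2}$ ($s{\left(D \right)} = \left(D^{2} + D^{2}\right) - 71 = 2 D^{2} - 71 = -71 + 2 D^{2}$)
$X{\left(F \right)} = 2 F \left(79 + F\right)$
$X{\left(\left(63 + 99\right) \left(-72 + 70\right) \right)} - s{\left(214 \right)} = 2 \left(63 + 99\right) \left(-72 + 70\right) \left(79 + \left(63 + 99\right) \left(-72 + 70\right)\right) - \left(-71 + 2 \cdot 214^{2}\right) = 2 \cdot 162 \left(-2\right) \left(79 + 162 \left(-2\right)\right) - \left(-71 + 2 \cdot 45796\right) = 2 \left(-324\right) \left(79 - 324\right) - \left(-71 + 91592\right) = 2 \left(-324\right) \left(-245\right) - 91521 = 158760 - 91521 = 67239$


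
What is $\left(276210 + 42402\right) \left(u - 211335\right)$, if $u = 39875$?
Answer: $-54629213520$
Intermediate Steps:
$\left(276210 + 42402\right) \left(u - 211335\right) = \left(276210 + 42402\right) \left(39875 - 211335\right) = 318612 \left(-171460\right) = -54629213520$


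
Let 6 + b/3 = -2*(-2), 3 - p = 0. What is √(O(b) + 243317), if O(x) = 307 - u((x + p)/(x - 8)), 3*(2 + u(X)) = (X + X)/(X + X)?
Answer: √2192631/3 ≈ 493.58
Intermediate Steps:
p = 3 (p = 3 - 1*0 = 3 + 0 = 3)
b = -6 (b = -18 + 3*(-2*(-2)) = -18 + 3*4 = -18 + 12 = -6)
u(X) = -5/3 (u(X) = -2 + ((X + X)/(X + X))/3 = -2 + ((2*X)/((2*X)))/3 = -2 + ((2*X)*(1/(2*X)))/3 = -2 + (⅓)*1 = -2 + ⅓ = -5/3)
O(x) = 926/3 (O(x) = 307 - 1*(-5/3) = 307 + 5/3 = 926/3)
√(O(b) + 243317) = √(926/3 + 243317) = √(730877/3) = √2192631/3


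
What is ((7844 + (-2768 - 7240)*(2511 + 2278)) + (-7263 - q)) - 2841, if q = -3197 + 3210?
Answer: -47930585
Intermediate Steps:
q = 13
((7844 + (-2768 - 7240)*(2511 + 2278)) + (-7263 - q)) - 2841 = ((7844 + (-2768 - 7240)*(2511 + 2278)) + (-7263 - 1*13)) - 2841 = ((7844 - 10008*4789) + (-7263 - 13)) - 2841 = ((7844 - 47928312) - 7276) - 2841 = (-47920468 - 7276) - 2841 = -47927744 - 2841 = -47930585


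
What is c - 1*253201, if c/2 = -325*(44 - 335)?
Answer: -64051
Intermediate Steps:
c = 189150 (c = 2*(-325*(44 - 335)) = 2*(-325*(-291)) = 2*94575 = 189150)
c - 1*253201 = 189150 - 1*253201 = 189150 - 253201 = -64051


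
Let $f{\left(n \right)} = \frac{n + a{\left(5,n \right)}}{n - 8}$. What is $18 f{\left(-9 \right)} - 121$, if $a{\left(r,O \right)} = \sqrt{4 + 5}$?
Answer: $- \frac{1949}{17} \approx -114.65$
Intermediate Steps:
$a{\left(r,O \right)} = 3$ ($a{\left(r,O \right)} = \sqrt{9} = 3$)
$f{\left(n \right)} = \frac{3 + n}{-8 + n}$ ($f{\left(n \right)} = \frac{n + 3}{n - 8} = \frac{3 + n}{-8 + n}$)
$18 f{\left(-9 \right)} - 121 = 18 \frac{3 - 9}{-8 - 9} - 121 = 18 \frac{1}{-17} \left(-6\right) - 121 = 18 \left(\left(- \frac{1}{17}\right) \left(-6\right)\right) - 121 = 18 \cdot \frac{6}{17} - 121 = \frac{108}{17} - 121 = - \frac{1949}{17}$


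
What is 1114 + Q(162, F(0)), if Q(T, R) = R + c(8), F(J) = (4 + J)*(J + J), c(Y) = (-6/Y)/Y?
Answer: 35645/32 ≈ 1113.9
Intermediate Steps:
c(Y) = -6/Y²
F(J) = 2*J*(4 + J) (F(J) = (4 + J)*(2*J) = 2*J*(4 + J))
Q(T, R) = -3/32 + R (Q(T, R) = R - 6/8² = R - 6*1/64 = R - 3/32 = -3/32 + R)
1114 + Q(162, F(0)) = 1114 + (-3/32 + 2*0*(4 + 0)) = 1114 + (-3/32 + 2*0*4) = 1114 + (-3/32 + 0) = 1114 - 3/32 = 35645/32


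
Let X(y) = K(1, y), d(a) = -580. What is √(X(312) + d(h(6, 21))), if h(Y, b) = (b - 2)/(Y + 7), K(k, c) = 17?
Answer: I*√563 ≈ 23.728*I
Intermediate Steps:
h(Y, b) = (-2 + b)/(7 + Y)
X(y) = 17
√(X(312) + d(h(6, 21))) = √(17 - 580) = √(-563) = I*√563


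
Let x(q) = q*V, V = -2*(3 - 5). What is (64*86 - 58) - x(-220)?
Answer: 6326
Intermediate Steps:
V = 4 (V = -2*(-2) = 4)
x(q) = 4*q (x(q) = q*4 = 4*q)
(64*86 - 58) - x(-220) = (64*86 - 58) - 4*(-220) = (5504 - 58) - 1*(-880) = 5446 + 880 = 6326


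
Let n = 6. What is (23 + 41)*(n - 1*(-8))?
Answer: 896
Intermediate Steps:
(23 + 41)*(n - 1*(-8)) = (23 + 41)*(6 - 1*(-8)) = 64*(6 + 8) = 64*14 = 896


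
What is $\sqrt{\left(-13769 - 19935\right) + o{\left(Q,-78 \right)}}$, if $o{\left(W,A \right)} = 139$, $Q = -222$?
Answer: $7 i \sqrt{685} \approx 183.21 i$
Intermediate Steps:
$\sqrt{\left(-13769 - 19935\right) + o{\left(Q,-78 \right)}} = \sqrt{\left(-13769 - 19935\right) + 139} = \sqrt{-33704 + 139} = \sqrt{-33565} = 7 i \sqrt{685}$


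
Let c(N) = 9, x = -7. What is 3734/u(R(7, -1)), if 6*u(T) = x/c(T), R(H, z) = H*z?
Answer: -201636/7 ≈ -28805.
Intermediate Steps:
u(T) = -7/54 (u(T) = (-7/9)/6 = (-7*⅑)/6 = (⅙)*(-7/9) = -7/54)
3734/u(R(7, -1)) = 3734/(-7/54) = 3734*(-54/7) = -201636/7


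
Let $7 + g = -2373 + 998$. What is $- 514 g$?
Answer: $710348$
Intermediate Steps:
$g = -1382$ ($g = -7 + \left(-2373 + 998\right) = -7 - 1375 = -1382$)
$- 514 g = \left(-514\right) \left(-1382\right) = 710348$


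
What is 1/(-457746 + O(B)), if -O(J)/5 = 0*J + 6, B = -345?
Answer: -1/457776 ≈ -2.1845e-6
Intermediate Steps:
O(J) = -30 (O(J) = -5*(0*J + 6) = -5*(0 + 6) = -5*6 = -30)
1/(-457746 + O(B)) = 1/(-457746 - 30) = 1/(-457776) = -1/457776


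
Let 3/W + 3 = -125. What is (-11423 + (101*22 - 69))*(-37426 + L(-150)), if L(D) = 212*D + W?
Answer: 41070415185/64 ≈ 6.4173e+8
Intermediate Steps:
W = -3/128 (W = 3/(-3 - 125) = 3/(-128) = 3*(-1/128) = -3/128 ≈ -0.023438)
L(D) = -3/128 + 212*D (L(D) = 212*D - 3/128 = -3/128 + 212*D)
(-11423 + (101*22 - 69))*(-37426 + L(-150)) = (-11423 + (101*22 - 69))*(-37426 + (-3/128 + 212*(-150))) = (-11423 + (2222 - 69))*(-37426 + (-3/128 - 31800)) = (-11423 + 2153)*(-37426 - 4070403/128) = -9270*(-8860931/128) = 41070415185/64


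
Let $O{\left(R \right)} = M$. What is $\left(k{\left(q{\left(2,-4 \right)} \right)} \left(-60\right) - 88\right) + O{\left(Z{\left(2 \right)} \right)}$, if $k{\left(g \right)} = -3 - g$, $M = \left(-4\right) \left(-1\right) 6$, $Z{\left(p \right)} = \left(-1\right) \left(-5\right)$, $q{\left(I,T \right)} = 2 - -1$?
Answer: $296$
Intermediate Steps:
$q{\left(I,T \right)} = 3$ ($q{\left(I,T \right)} = 2 + 1 = 3$)
$Z{\left(p \right)} = 5$
$M = 24$ ($M = 4 \cdot 6 = 24$)
$O{\left(R \right)} = 24$
$\left(k{\left(q{\left(2,-4 \right)} \right)} \left(-60\right) - 88\right) + O{\left(Z{\left(2 \right)} \right)} = \left(\left(-3 - 3\right) \left(-60\right) - 88\right) + 24 = \left(\left(-6\right) \left(-60\right) - 88\right) + 24 = \left(360 - 88\right) + 24 = 272 + 24 = 296$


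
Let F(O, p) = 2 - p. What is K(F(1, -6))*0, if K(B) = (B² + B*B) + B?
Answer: 0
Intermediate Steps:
K(B) = B + 2*B² (K(B) = (B² + B²) + B = 2*B² + B = B + 2*B²)
K(F(1, -6))*0 = ((2 - 1*(-6))*(1 + 2*(2 - 1*(-6))))*0 = ((2 + 6)*(1 + 2*(2 + 6)))*0 = (8*(1 + 2*8))*0 = (8*(1 + 16))*0 = (8*17)*0 = 136*0 = 0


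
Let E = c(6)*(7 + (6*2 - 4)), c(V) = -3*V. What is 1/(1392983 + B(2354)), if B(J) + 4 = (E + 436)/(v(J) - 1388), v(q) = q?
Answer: 483/672808940 ≈ 7.1789e-7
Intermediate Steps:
E = -270 (E = (-3*6)*(7 + (6*2 - 4)) = -18*(7 + (12 - 4)) = -18*(7 + 8) = -18*15 = -270)
B(J) = -4 + 166/(-1388 + J) (B(J) = -4 + (-270 + 436)/(J - 1388) = -4 + 166/(-1388 + J))
1/(1392983 + B(2354)) = 1/(1392983 + 2*(2859 - 2*2354)/(-1388 + 2354)) = 1/(1392983 + 2*(2859 - 4708)/966) = 1/(1392983 + 2*(1/966)*(-1849)) = 1/(1392983 - 1849/483) = 1/(672808940/483) = 483/672808940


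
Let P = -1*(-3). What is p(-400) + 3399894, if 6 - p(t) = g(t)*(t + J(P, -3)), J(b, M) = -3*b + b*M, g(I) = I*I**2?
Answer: -26748600100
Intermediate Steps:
g(I) = I**3
P = 3
J(b, M) = -3*b + M*b
p(t) = 6 - t**3*(-18 + t) (p(t) = 6 - t**3*(t + 3*(-3 - 3)) = 6 - t**3*(t + 3*(-6)) = 6 - t**3*(t - 18) = 6 - t**3*(-18 + t))
p(-400) + 3399894 = (6 - 1*(-400)**4 + 18*(-400)**3) + 3399894 = (6 - 1*25600000000 + 18*(-64000000)) + 3399894 = (6 - 25600000000 - 1152000000) + 3399894 = -26751999994 + 3399894 = -26748600100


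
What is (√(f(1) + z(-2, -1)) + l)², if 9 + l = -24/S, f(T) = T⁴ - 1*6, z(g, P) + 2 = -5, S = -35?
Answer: 69981/1225 - 1164*I*√3/35 ≈ 57.127 - 57.603*I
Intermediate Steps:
z(g, P) = -7 (z(g, P) = -2 - 5 = -7)
f(T) = -6 + T⁴ (f(T) = T⁴ - 6 = -6 + T⁴)
l = -291/35 (l = -9 - 24/(-35) = -9 - 24*(-1/35) = -9 + 24/35 = -291/35 ≈ -8.3143)
(√(f(1) + z(-2, -1)) + l)² = (√((-6 + 1⁴) - 7) - 291/35)² = (√((-6 + 1) - 7) - 291/35)² = (√(-5 - 7) - 291/35)² = (√(-12) - 291/35)² = (2*I*√3 - 291/35)² = (-291/35 + 2*I*√3)²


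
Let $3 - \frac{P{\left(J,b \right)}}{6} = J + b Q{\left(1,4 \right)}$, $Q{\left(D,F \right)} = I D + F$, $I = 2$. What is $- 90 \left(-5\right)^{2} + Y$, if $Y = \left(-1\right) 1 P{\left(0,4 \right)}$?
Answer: $-2124$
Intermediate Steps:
$Q{\left(D,F \right)} = F + 2 D$ ($Q{\left(D,F \right)} = 2 D + F = F + 2 D$)
$P{\left(J,b \right)} = 18 - 36 b - 6 J$ ($P{\left(J,b \right)} = 18 - 6 \left(J + b \left(4 + 2 \cdot 1\right)\right) = 18 - 6 \left(J + b \left(4 + 2\right)\right) = 18 - 6 \left(J + b 6\right) = 18 - 6 \left(J + 6 b\right) = 18 - \left(6 J + 36 b\right) = 18 - 36 b - 6 J$)
$Y = 126$ ($Y = \left(-1\right) 1 \left(18 - 144 - 0\right) = - (18 - 144 + 0) = \left(-1\right) \left(-126\right) = 126$)
$- 90 \left(-5\right)^{2} + Y = - 90 \left(-5\right)^{2} + 126 = \left(-90\right) 25 + 126 = -2250 + 126 = -2124$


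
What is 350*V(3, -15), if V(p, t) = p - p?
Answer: 0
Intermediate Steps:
V(p, t) = 0
350*V(3, -15) = 350*0 = 0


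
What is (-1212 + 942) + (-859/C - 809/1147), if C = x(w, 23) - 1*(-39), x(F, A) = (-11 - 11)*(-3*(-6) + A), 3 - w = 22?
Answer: -266975364/989861 ≈ -269.71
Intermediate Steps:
w = -19 (w = 3 - 1*22 = 3 - 22 = -19)
x(F, A) = -396 - 22*A (x(F, A) = -22*(18 + A) = -396 - 22*A)
C = -863 (C = (-396 - 22*23) - 1*(-39) = (-396 - 506) + 39 = -902 + 39 = -863)
(-1212 + 942) + (-859/C - 809/1147) = (-1212 + 942) + (-859/(-863) - 809/1147) = -270 + (-859*(-1/863) - 809*1/1147) = -270 + (859/863 - 809/1147) = -270 + 287106/989861 = -266975364/989861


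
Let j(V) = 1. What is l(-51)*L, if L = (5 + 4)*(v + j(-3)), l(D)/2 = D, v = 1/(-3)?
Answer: -612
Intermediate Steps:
v = -1/3 ≈ -0.33333
l(D) = 2*D
L = 6 (L = (5 + 4)*(-1/3 + 1) = 9*(2/3) = 6)
l(-51)*L = (2*(-51))*6 = -102*6 = -612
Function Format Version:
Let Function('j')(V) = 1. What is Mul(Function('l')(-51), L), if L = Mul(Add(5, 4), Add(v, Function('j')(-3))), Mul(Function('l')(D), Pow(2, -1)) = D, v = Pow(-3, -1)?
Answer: -612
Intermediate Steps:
v = Rational(-1, 3) ≈ -0.33333
Function('l')(D) = Mul(2, D)
L = 6 (L = Mul(Add(5, 4), Add(Rational(-1, 3), 1)) = Mul(9, Rational(2, 3)) = 6)
Mul(Function('l')(-51), L) = Mul(Mul(2, -51), 6) = Mul(-102, 6) = -612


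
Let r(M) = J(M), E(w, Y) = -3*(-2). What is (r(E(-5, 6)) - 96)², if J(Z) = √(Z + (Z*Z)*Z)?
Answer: (96 - √222)² ≈ 6577.3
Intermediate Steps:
E(w, Y) = 6
J(Z) = √(Z + Z³) (J(Z) = √(Z + Z²*Z) = √(Z + Z³))
r(M) = √(M + M³)
(r(E(-5, 6)) - 96)² = (√(6 + 6³) - 96)² = (√(6 + 216) - 96)² = (√222 - 96)² = (-96 + √222)²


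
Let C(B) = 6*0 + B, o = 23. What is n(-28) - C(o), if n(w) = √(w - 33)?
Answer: -23 + I*√61 ≈ -23.0 + 7.8102*I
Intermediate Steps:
C(B) = B (C(B) = 0 + B = B)
n(w) = √(-33 + w)
n(-28) - C(o) = √(-33 - 28) - 1*23 = √(-61) - 23 = I*√61 - 23 = -23 + I*√61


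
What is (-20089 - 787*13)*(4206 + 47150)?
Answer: -1557113920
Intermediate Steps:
(-20089 - 787*13)*(4206 + 47150) = (-20089 - 10231)*51356 = -30320*51356 = -1557113920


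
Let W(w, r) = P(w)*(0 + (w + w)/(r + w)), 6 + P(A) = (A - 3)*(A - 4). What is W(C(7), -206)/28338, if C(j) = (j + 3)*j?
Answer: -12880/80291 ≈ -0.16042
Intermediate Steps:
P(A) = -6 + (-4 + A)*(-3 + A) (P(A) = -6 + (A - 3)*(A - 4) = -6 + (-3 + A)*(-4 + A) = -6 + (-4 + A)*(-3 + A))
C(j) = j*(3 + j) (C(j) = (3 + j)*j = j*(3 + j))
W(w, r) = 2*w*(6 + w² - 7*w)/(r + w) (W(w, r) = (6 + w² - 7*w)*(0 + (w + w)/(r + w)) = (6 + w² - 7*w)*(0 + (2*w)/(r + w)) = (6 + w² - 7*w)*(0 + 2*w/(r + w)) = (6 + w² - 7*w)*(2*w/(r + w)) = 2*w*(6 + w² - 7*w)/(r + w))
W(C(7), -206)/28338 = (2*(7*(3 + 7))*(6 + (7*(3 + 7))² - 49*(3 + 7))/(-206 + 7*(3 + 7)))/28338 = (2*(7*10)*(6 + (7*10)² - 49*10)/(-206 + 7*10))*(1/28338) = (2*70*(6 + 70² - 7*70)/(-206 + 70))*(1/28338) = (2*70*(6 + 4900 - 490)/(-136))*(1/28338) = (2*70*(-1/136)*4416)*(1/28338) = -77280/17*1/28338 = -12880/80291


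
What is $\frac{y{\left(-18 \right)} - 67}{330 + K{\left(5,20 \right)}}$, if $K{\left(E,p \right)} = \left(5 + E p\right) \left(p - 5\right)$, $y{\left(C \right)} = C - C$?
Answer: $- \frac{67}{1905} \approx -0.035171$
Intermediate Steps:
$y{\left(C \right)} = 0$
$K{\left(E,p \right)} = \left(-5 + p\right) \left(5 + E p\right)$ ($K{\left(E,p \right)} = \left(5 + E p\right) \left(-5 + p\right) = \left(-5 + p\right) \left(5 + E p\right)$)
$\frac{y{\left(-18 \right)} - 67}{330 + K{\left(5,20 \right)}} = \frac{0 - 67}{330 + \left(-25 + 5 \cdot 20 + 5 \cdot 20^{2} - 25 \cdot 20\right)} = - \frac{67}{330 + \left(-25 + 100 + 5 \cdot 400 - 500\right)} = - \frac{67}{330 + \left(-25 + 100 + 2000 - 500\right)} = - \frac{67}{330 + 1575} = - \frac{67}{1905}$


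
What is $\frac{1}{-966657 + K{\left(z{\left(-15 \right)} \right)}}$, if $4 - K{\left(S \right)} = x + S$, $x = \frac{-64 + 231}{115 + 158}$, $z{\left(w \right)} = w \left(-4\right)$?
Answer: $- \frac{273}{263912816} \approx -1.0344 \cdot 10^{-6}$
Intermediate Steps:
$z{\left(w \right)} = - 4 w$
$x = \frac{167}{273} \approx 0.61172$
$K{\left(S \right)} = \frac{925}{273} - S$ ($K{\left(S \right)} = 4 - \left(\frac{167}{273} + S\right) = \frac{925}{273} - S$)
$\frac{1}{-966657 + K{\left(z{\left(-15 \right)} \right)}} = \frac{1}{-966657 + \left(\frac{925}{273} - \left(-4\right) \left(-15\right)\right)} = \frac{1}{-966657 + \left(\frac{925}{273} - 60\right)} = \frac{1}{-966657 - \frac{15455}{273}} = \frac{1}{- \frac{263912816}{273}} = - \frac{273}{263912816}$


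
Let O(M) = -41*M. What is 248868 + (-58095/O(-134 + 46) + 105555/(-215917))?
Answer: 193862349156693/779028536 ≈ 2.4885e+5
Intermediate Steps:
248868 + (-58095/O(-134 + 46) + 105555/(-215917)) = 248868 + (-58095*(-1/(41*(-134 + 46))) + 105555/(-215917)) = 248868 + (-58095/((-41*(-88))) + 105555*(-1/215917)) = 248868 + (-58095/3608 - 105555/215917) = 248868 - 12924540555/779028536 = 193862349156693/779028536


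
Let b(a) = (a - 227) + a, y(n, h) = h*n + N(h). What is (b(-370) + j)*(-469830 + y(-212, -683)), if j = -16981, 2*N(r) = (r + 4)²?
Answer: 1696328298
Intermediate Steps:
N(r) = (4 + r)²/2 (N(r) = (r + 4)²/2 = (4 + r)²/2)
y(n, h) = (4 + h)²/2 + h*n (y(n, h) = h*n + (4 + h)²/2 = (4 + h)²/2 + h*n)
b(a) = -227 + 2*a (b(a) = (-227 + a) + a = -227 + 2*a)
(b(-370) + j)*(-469830 + y(-212, -683)) = ((-227 + 2*(-370)) - 16981)*(-469830 + ((4 - 683)²/2 - 683*(-212))) = ((-227 - 740) - 16981)*(-469830 + ((½)*(-679)² + 144796)) = (-967 - 16981)*(-469830 + ((½)*461041 + 144796)) = -17948*(-469830 + (461041/2 + 144796)) = -17948*(-469830 + 750633/2) = -17948*(-189027/2) = 1696328298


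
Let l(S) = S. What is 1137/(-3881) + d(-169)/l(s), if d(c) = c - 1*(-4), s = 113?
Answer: -768846/438553 ≈ -1.7531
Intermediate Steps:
d(c) = 4 + c (d(c) = c + 4 = 4 + c)
1137/(-3881) + d(-169)/l(s) = 1137/(-3881) + (4 - 169)/113 = 1137*(-1/3881) - 165*1/113 = -1137/3881 - 165/113 = -768846/438553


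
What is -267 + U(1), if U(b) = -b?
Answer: -268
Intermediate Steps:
-267 + U(1) = -267 - 1*1 = -267 - 1 = -268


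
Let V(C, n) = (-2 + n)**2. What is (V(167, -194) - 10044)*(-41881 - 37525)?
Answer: -2252907032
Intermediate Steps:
(V(167, -194) - 10044)*(-41881 - 37525) = ((-2 - 194)**2 - 10044)*(-41881 - 37525) = ((-196)**2 - 10044)*(-79406) = (38416 - 10044)*(-79406) = 28372*(-79406) = -2252907032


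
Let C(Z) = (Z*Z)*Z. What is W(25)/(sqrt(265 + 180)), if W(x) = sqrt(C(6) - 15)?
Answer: sqrt(89445)/445 ≈ 0.67208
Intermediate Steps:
C(Z) = Z**3 (C(Z) = Z**2*Z = Z**3)
W(x) = sqrt(201) (W(x) = sqrt(6**3 - 15) = sqrt(216 - 15) = sqrt(201))
W(25)/(sqrt(265 + 180)) = sqrt(201)/(sqrt(265 + 180)) = sqrt(201)/(sqrt(445)) = sqrt(201)*(sqrt(445)/445) = sqrt(89445)/445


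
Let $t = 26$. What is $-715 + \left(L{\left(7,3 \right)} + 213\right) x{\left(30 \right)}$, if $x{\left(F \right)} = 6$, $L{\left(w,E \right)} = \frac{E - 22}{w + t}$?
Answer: $\frac{6155}{11} \approx 559.54$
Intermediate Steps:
$L{\left(w,E \right)} = \frac{-22 + E}{26 + w}$ ($L{\left(w,E \right)} = \frac{E - 22}{w + 26} = \frac{-22 + E}{26 + w}$)
$-715 + \left(L{\left(7,3 \right)} + 213\right) x{\left(30 \right)} = -715 + \left(\frac{-22 + 3}{26 + 7} + 213\right) 6 = -715 + \left(\frac{1}{33} \left(-19\right) + 213\right) 6 = -715 + \left(- \frac{19}{33} + 213\right) 6 = -715 + \frac{7010}{33} \cdot 6 = -715 + \frac{14020}{11} = \frac{6155}{11}$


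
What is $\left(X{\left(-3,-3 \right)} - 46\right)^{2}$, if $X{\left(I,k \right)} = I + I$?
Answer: $2704$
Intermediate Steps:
$X{\left(I,k \right)} = 2 I$
$\left(X{\left(-3,-3 \right)} - 46\right)^{2} = \left(2 \left(-3\right) - 46\right)^{2} = \left(-6 - 46\right)^{2} = \left(-52\right)^{2} = 2704$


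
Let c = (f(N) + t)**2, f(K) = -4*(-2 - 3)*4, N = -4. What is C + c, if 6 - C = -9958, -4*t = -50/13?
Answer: 11166689/676 ≈ 16519.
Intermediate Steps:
t = 25/26 (t = -(-25)/(2*13) = -1/4*(-50/13) = 25/26 ≈ 0.96154)
f(K) = 80 (f(K) = -4*(-5)*4 = 20*4 = 80)
C = 9964 (C = 6 - 1*(-9958) = 6 + 9958 = 9964)
c = 4431025/676 (c = (80 + 25/26)**2 = (2105/26)**2 = 4431025/676 ≈ 6554.8)
C + c = 9964 + 4431025/676 = 11166689/676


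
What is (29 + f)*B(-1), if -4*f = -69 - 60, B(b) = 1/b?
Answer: -245/4 ≈ -61.250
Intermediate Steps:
f = 129/4 (f = -(-69 - 60)/4 = -¼*(-129) = 129/4 ≈ 32.250)
(29 + f)*B(-1) = (29 + 129/4)/(-1) = (245/4)*(-1) = -245/4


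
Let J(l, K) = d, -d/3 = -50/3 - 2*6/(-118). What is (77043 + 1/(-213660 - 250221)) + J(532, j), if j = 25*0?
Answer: 2109948348130/27368979 ≈ 77093.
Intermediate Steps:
j = 0
d = 2932/59 (d = -3*(-50/3 - 2*6/(-118)) = -3*(-50*⅓ - 12*(-1/118)) = -3*(-50/3 + 6/59) = -3*(-2932/177) = 2932/59 ≈ 49.695)
J(l, K) = 2932/59
(77043 + 1/(-213660 - 250221)) + J(532, j) = (77043 + 1/(-213660 - 250221)) + 2932/59 = (77043 + 1/(-463881)) + 2932/59 = (77043 - 1/463881) + 2932/59 = 35738783882/463881 + 2932/59 = 2109948348130/27368979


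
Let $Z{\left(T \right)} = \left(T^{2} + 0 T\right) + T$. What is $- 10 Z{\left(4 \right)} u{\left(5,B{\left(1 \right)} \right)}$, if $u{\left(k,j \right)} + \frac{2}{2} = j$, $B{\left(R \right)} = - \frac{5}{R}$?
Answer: $1200$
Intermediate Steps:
$Z{\left(T \right)} = T + T^{2}$ ($Z{\left(T \right)} = \left(T^{2} + 0\right) + T = T^{2} + T = T + T^{2}$)
$u{\left(k,j \right)} = -1 + j$
$- 10 Z{\left(4 \right)} u{\left(5,B{\left(1 \right)} \right)} = - 10 \cdot 4 \left(1 + 4\right) \left(-1 - \frac{5}{1}\right) = - 10 \cdot 4 \cdot 5 \left(-1 - 5\right) = \left(-10\right) 20 \left(-1 - 5\right) = \left(-200\right) \left(-6\right) = 1200$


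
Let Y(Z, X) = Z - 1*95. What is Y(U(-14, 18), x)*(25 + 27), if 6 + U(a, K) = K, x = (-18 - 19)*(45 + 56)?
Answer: -4316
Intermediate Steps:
x = -3737 (x = -37*101 = -3737)
U(a, K) = -6 + K
Y(Z, X) = -95 + Z (Y(Z, X) = Z - 95 = -95 + Z)
Y(U(-14, 18), x)*(25 + 27) = (-95 + (-6 + 18))*(25 + 27) = (-95 + 12)*52 = -83*52 = -4316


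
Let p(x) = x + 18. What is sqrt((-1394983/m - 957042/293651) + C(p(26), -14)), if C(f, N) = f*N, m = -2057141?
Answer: I*sqrt(225729158225609323053965795)/604081511791 ≈ 24.871*I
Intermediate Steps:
p(x) = 18 + x
C(f, N) = N*f
sqrt((-1394983/m - 957042/293651) + C(p(26), -14)) = sqrt((-1394983/(-2057141) - 957042/293651) - 14*(18 + 26)) = sqrt((-1394983*(-1/2057141) - 957042*1/293651) - 14*44) = sqrt((1394983/2057141 - 957042/293651) - 616) = sqrt(-1559132183989/604081511791 - 616) = sqrt(-373673343447245/604081511791) = I*sqrt(225729158225609323053965795)/604081511791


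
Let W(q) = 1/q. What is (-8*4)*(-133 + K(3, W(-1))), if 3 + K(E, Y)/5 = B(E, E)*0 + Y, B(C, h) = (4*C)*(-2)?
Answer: 4896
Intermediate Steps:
W(q) = 1/q
B(C, h) = -8*C
K(E, Y) = -15 + 5*Y (K(E, Y) = -15 + 5*(-8*E*0 + Y) = -15 + 5*(0 + Y) = -15 + 5*Y)
(-8*4)*(-133 + K(3, W(-1))) = (-8*4)*(-133 + (-15 + 5/(-1))) = -32*(-133 + (-15 + 5*(-1))) = -32*(-133 + (-15 - 5)) = -32*(-133 - 20) = -32*(-153) = 4896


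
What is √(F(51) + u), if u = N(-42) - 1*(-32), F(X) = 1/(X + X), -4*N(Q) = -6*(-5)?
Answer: 25*√102/51 ≈ 4.9507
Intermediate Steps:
N(Q) = -15/2 (N(Q) = -(-3)*(-5)/2 = -¼*30 = -15/2)
F(X) = 1/(2*X)
u = 49/2 (u = -15/2 - 1*(-32) = -15/2 + 32 = 49/2 ≈ 24.500)
√(F(51) + u) = √((½)/51 + 49/2) = √((½)*(1/51) + 49/2) = √(1/102 + 49/2) = √(1250/51) = 25*√102/51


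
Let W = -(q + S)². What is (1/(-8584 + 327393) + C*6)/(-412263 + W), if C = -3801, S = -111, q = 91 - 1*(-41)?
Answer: 7270758053/131573749536 ≈ 0.055260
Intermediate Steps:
q = 132 (q = 91 + 41 = 132)
W = -441 (W = -(132 - 111)² = -1*21² = -1*441 = -441)
(1/(-8584 + 327393) + C*6)/(-412263 + W) = (1/(-8584 + 327393) - 3801*6)/(-412263 - 441) = (1/318809 - 22806)/(-412704) = (1/318809 - 22806)*(-1/412704) = -7270758053/318809*(-1/412704) = 7270758053/131573749536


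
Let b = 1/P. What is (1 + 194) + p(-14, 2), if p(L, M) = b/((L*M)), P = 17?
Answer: 92819/476 ≈ 195.00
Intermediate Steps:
b = 1/17 ≈ 0.058824
p(L, M) = 1/(17*L*M) (p(L, M) = 1/(17*((L*M))) = (1/(L*M))/17 = 1/(17*L*M))
(1 + 194) + p(-14, 2) = (1 + 194) + (1/17)/(-14*2) = 195 + (1/17)*(-1/14)*(½) = 195 - 1/476 = 92819/476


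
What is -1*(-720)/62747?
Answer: 720/62747 ≈ 0.011475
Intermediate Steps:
-1*(-720)/62747 = 720*(1/62747) = 720/62747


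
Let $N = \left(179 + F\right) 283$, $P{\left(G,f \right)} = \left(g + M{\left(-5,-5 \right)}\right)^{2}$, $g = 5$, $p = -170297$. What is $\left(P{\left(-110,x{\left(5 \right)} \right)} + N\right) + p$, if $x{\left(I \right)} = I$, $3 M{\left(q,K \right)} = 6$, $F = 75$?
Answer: $-98366$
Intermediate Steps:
$M{\left(q,K \right)} = 2$ ($M{\left(q,K \right)} = \frac{1}{3} \cdot 6 = 2$)
$P{\left(G,f \right)} = 49$ ($P{\left(G,f \right)} = \left(5 + 2\right)^{2} = 7^{2} = 49$)
$N = 71882$ ($N = \left(179 + 75\right) 283 = 254 \cdot 283 = 71882$)
$\left(P{\left(-110,x{\left(5 \right)} \right)} + N\right) + p = \left(49 + 71882\right) - 170297 = 71931 - 170297 = -98366$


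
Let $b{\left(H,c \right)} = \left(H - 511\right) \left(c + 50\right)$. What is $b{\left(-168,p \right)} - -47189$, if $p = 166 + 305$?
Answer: $-306570$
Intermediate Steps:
$p = 471$
$b{\left(H,c \right)} = \left(-511 + H\right) \left(50 + c\right)$
$b{\left(-168,p \right)} - -47189 = \left(-25550 - 240681 + 50 \left(-168\right) - 79128\right) - -47189 = \left(-25550 - 240681 - 8400 - 79128\right) + 47189 = -353759 + 47189 = -306570$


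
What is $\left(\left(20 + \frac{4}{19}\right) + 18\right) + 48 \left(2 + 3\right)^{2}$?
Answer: $\frac{23526}{19} \approx 1238.2$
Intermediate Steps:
$\left(\left(20 + \frac{4}{19}\right) + 18\right) + 48 \left(2 + 3\right)^{2} = \left(\left(20 + 4 \cdot \frac{1}{19}\right) + 18\right) + 48 \cdot 5^{2} = \left(\left(20 + \frac{4}{19}\right) + 18\right) + 48 \cdot 25 = \left(\frac{384}{19} + 18\right) + 1200 = \frac{726}{19} + 1200 = \frac{23526}{19}$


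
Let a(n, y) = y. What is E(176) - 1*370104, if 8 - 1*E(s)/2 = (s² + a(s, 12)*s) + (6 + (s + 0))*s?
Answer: -500328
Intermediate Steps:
E(s) = 16 - 24*s - 2*s² - 2*s*(6 + s) (E(s) = 16 - 2*((s² + 12*s) + (6 + (s + 0))*s) = 16 - 2*((s² + 12*s) + (6 + s)*s) = 16 - 2*((s² + 12*s) + s*(6 + s)) = 16 - 2*(s² + 12*s + s*(6 + s)) = 16 + (-24*s - 2*s² - 2*s*(6 + s)) = 16 - 24*s - 2*s² - 2*s*(6 + s))
E(176) - 1*370104 = (16 - 36*176 - 4*176²) - 1*370104 = (16 - 6336 - 4*30976) - 370104 = (16 - 6336 - 123904) - 370104 = -130224 - 370104 = -500328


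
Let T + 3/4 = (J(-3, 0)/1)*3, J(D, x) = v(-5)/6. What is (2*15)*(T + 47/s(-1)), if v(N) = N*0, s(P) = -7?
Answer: -3135/14 ≈ -223.93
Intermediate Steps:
v(N) = 0
J(D, x) = 0 (J(D, x) = 0/6 = 0*(⅙) = 0)
T = -¾ (T = -¾ + (0/1)*3 = -¾ + (0*1)*3 = -¾ + 0*3 = -¾ + 0 = -¾ ≈ -0.75000)
(2*15)*(T + 47/s(-1)) = (2*15)*(-¾ + 47/(-7)) = 30*(-¾ + 47*(-⅐)) = 30*(-¾ - 47/7) = 30*(-209/28) = -3135/14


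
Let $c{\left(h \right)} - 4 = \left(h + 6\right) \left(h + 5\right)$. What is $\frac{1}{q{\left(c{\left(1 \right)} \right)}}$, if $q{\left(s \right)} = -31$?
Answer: $- \frac{1}{31} \approx -0.032258$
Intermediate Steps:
$c{\left(h \right)} = 4 + \left(5 + h\right) \left(6 + h\right)$ ($c{\left(h \right)} = 4 + \left(h + 6\right) \left(h + 5\right) = 4 + \left(6 + h\right) \left(5 + h\right) = 4 + \left(5 + h\right) \left(6 + h\right)$)
$\frac{1}{q{\left(c{\left(1 \right)} \right)}} = \frac{1}{-31} = - \frac{1}{31}$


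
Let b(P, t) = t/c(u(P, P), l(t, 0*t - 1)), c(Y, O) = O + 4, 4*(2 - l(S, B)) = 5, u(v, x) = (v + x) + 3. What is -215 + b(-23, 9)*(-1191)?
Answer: -46961/19 ≈ -2471.6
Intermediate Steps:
u(v, x) = 3 + v + x
l(S, B) = ¾ (l(S, B) = 2 - ¼*5 = 2 - 5/4 = ¾)
c(Y, O) = 4 + O
b(P, t) = 4*t/19 (b(P, t) = t/(4 + ¾) = t/(19/4) = t*(4/19) = 4*t/19)
-215 + b(-23, 9)*(-1191) = -215 + ((4/19)*9)*(-1191) = -215 + (36/19)*(-1191) = -215 - 42876/19 = -46961/19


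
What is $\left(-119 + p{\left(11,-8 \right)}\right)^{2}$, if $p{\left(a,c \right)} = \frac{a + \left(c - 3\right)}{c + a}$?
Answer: $14161$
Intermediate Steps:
$p{\left(a,c \right)} = \frac{-3 + a + c}{a + c}$ ($p{\left(a,c \right)} = \frac{a + \left(-3 + c\right)}{a + c} = \frac{-3 + a + c}{a + c}$)
$\left(-119 + p{\left(11,-8 \right)}\right)^{2} = \left(-119 + \frac{-3 + 11 - 8}{11 - 8}\right)^{2} = \left(-119 + \frac{1}{3} \cdot 0\right)^{2} = \left(-119 + 0\right)^{2} = \left(-119\right)^{2} = 14161$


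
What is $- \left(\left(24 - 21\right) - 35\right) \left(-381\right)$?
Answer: $-12192$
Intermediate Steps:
$- \left(\left(24 - 21\right) - 35\right) \left(-381\right) = - \left(3 - 35\right) \left(-381\right) = - \left(-32\right) \left(-381\right) = \left(-1\right) 12192 = -12192$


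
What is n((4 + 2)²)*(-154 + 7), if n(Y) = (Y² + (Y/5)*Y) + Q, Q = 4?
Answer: -1146012/5 ≈ -2.2920e+5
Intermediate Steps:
n(Y) = 4 + 6*Y²/5 (n(Y) = (Y² + (Y/5)*Y) + 4 = (Y² + Y²/5) + 4 = 6*Y²/5 + 4 = 4 + 6*Y²/5)
n((4 + 2)²)*(-154 + 7) = (4 + 6*((4 + 2)²)²/5)*(-154 + 7) = (4 + 6*(6²)²/5)*(-147) = (4 + (6/5)*36²)*(-147) = (4 + (6/5)*1296)*(-147) = (4 + 7776/5)*(-147) = (7796/5)*(-147) = -1146012/5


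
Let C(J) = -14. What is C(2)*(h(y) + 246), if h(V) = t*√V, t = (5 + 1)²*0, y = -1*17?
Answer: -3444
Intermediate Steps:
y = -17
t = 0 (t = 6²*0 = 36*0 = 0)
h(V) = 0 (h(V) = 0*√V = 0)
C(2)*(h(y) + 246) = -14*(0 + 246) = -14*246 = -3444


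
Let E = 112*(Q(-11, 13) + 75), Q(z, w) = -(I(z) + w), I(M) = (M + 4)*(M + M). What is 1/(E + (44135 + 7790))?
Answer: 1/41621 ≈ 2.4026e-5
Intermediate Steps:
I(M) = 2*M*(4 + M) (I(M) = (4 + M)*(2*M) = 2*M*(4 + M))
Q(z, w) = -w - 2*z*(4 + z) (Q(z, w) = -(2*z*(4 + z) + w) = -(w + 2*z*(4 + z)) = -w - 2*z*(4 + z))
E = -10304 (E = 112*((-1*13 - 2*(-11)*(4 - 11)) + 75) = 112*((-13 - 2*(-11)*(-7)) + 75) = 112*((-13 - 154) + 75) = 112*(-167 + 75) = 112*(-92) = -10304)
1/(E + (44135 + 7790)) = 1/(-10304 + (44135 + 7790)) = 1/(-10304 + 51925) = 1/41621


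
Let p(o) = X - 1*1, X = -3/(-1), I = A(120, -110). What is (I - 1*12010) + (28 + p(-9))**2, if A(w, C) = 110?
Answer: -11000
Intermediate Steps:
I = 110
X = 3 (X = -3*(-1) = 3)
p(o) = 2 (p(o) = 3 - 1*1 = 3 - 1 = 2)
(I - 1*12010) + (28 + p(-9))**2 = (110 - 1*12010) + (28 + 2)**2 = (110 - 12010) + 30**2 = -11900 + 900 = -11000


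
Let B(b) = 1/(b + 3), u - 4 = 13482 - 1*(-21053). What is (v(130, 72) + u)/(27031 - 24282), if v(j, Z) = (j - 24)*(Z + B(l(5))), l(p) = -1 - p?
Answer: 126407/8247 ≈ 15.328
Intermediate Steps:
u = 34539 (u = 4 + (13482 - 1*(-21053)) = 4 + (13482 + 21053) = 4 + 34535 = 34539)
B(b) = 1/(3 + b)
v(j, Z) = (-24 + j)*(-1/3 + Z) (v(j, Z) = (j - 24)*(Z + 1/(3 + (-1 - 1*5))) = (-24 + j)*(Z + 1/(3 + (-1 - 5))) = (-24 + j)*(Z + 1/(3 - 6)) = (-24 + j)*(Z + 1/(-3)) = (-24 + j)*(Z - 1/3) = (-24 + j)*(-1/3 + Z))
(v(130, 72) + u)/(27031 - 24282) = ((8 - 24*72 - 1/3*130 + 72*130) + 34539)/(27031 - 24282) = ((8 - 1728 - 130/3 + 9360) + 34539)/2749 = (22790/3 + 34539)*(1/2749) = (126407/3)*(1/2749) = 126407/8247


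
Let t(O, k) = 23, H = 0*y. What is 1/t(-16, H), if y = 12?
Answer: 1/23 ≈ 0.043478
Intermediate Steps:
H = 0 (H = 0*12 = 0)
1/t(-16, H) = 1/23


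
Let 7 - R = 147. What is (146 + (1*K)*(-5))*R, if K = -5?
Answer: -23940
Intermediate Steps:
R = -140 (R = 7 - 1*147 = 7 - 147 = -140)
(146 + (1*K)*(-5))*R = (146 + (1*(-5))*(-5))*(-140) = (146 - 5*(-5))*(-140) = (146 + 25)*(-140) = 171*(-140) = -23940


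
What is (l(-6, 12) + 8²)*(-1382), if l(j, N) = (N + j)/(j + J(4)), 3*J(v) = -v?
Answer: -960490/11 ≈ -87317.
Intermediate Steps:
J(v) = -v/3 (J(v) = (-v)/3 = -v/3)
l(j, N) = (N + j)/(-4/3 + j) (l(j, N) = (N + j)/(j - ⅓*4) = (N + j)/(j - 4/3) = (N + j)/(-4/3 + j))
(l(-6, 12) + 8²)*(-1382) = (3*(12 - 6)/(-4 + 3*(-6)) + 8²)*(-1382) = (3*6/(-4 - 18) + 64)*(-1382) = (3*6/(-22) + 64)*(-1382) = (3*(-1/22)*6 + 64)*(-1382) = (-9/11 + 64)*(-1382) = (695/11)*(-1382) = -960490/11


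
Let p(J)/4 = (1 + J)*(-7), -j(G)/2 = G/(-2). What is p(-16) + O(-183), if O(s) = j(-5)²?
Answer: 445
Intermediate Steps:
j(G) = G (j(G) = -2*G/(-2) = -2*G*(-1)/2 = -(-1)*G = G)
O(s) = 25 (O(s) = (-5)² = 25)
p(J) = -28 - 28*J (p(J) = 4*((1 + J)*(-7)) = 4*(-7 - 7*J) = -28 - 28*J)
p(-16) + O(-183) = (-28 - 28*(-16)) + 25 = (-28 + 448) + 25 = 420 + 25 = 445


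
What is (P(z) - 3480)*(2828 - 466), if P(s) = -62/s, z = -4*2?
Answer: -16402909/2 ≈ -8.2015e+6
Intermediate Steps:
z = -8
(P(z) - 3480)*(2828 - 466) = (-62/(-8) - 3480)*(2828 - 466) = (-62*(-1/8) - 3480)*2362 = (31/4 - 3480)*2362 = -13889/4*2362 = -16402909/2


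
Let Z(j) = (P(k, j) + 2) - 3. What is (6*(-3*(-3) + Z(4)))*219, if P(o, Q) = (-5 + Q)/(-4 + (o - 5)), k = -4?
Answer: 137970/13 ≈ 10613.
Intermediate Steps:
P(o, Q) = (-5 + Q)/(-9 + o) (P(o, Q) = (-5 + Q)/(-4 + (-5 + o)) = (-5 + Q)/(-9 + o))
Z(j) = -8/13 - j/13 (Z(j) = ((-5 + j)/(-9 - 4) + 2) - 3 = ((-5 + j)/(-13) + 2) - 3 = (-(-5 + j)/13 + 2) - 3 = ((5/13 - j/13) + 2) - 3 = (31/13 - j/13) - 3 = -8/13 - j/13)
(6*(-3*(-3) + Z(4)))*219 = (6*(-3*(-3) + (-8/13 - 1/13*4)))*219 = (6*(9 + (-8/13 - 4/13)))*219 = (6*(9 - 12/13))*219 = (6*(105/13))*219 = (630/13)*219 = 137970/13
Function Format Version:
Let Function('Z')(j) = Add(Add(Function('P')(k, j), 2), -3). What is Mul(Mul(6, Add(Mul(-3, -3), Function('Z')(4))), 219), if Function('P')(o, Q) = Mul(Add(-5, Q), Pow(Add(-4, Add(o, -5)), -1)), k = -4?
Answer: Rational(137970, 13) ≈ 10613.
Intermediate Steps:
Function('P')(o, Q) = Mul(Pow(Add(-9, o), -1), Add(-5, Q)) (Function('P')(o, Q) = Mul(Add(-5, Q), Pow(Add(-4, Add(-5, o)), -1)) = Mul(Add(-5, Q), Pow(Add(-9, o), -1)) = Mul(Pow(Add(-9, o), -1), Add(-5, Q)))
Function('Z')(j) = Add(Rational(-8, 13), Mul(Rational(-1, 13), j)) (Function('Z')(j) = Add(Add(Mul(Pow(Add(-9, -4), -1), Add(-5, j)), 2), -3) = Add(Add(Mul(Pow(-13, -1), Add(-5, j)), 2), -3) = Add(Add(Mul(Rational(-1, 13), Add(-5, j)), 2), -3) = Add(Add(Add(Rational(5, 13), Mul(Rational(-1, 13), j)), 2), -3) = Add(Add(Rational(31, 13), Mul(Rational(-1, 13), j)), -3) = Add(Rational(-8, 13), Mul(Rational(-1, 13), j)))
Mul(Mul(6, Add(Mul(-3, -3), Function('Z')(4))), 219) = Mul(Mul(6, Add(Mul(-3, -3), Add(Rational(-8, 13), Mul(Rational(-1, 13), 4)))), 219) = Mul(Mul(6, Add(9, Add(Rational(-8, 13), Rational(-4, 13)))), 219) = Mul(Mul(6, Add(9, Rational(-12, 13))), 219) = Mul(Mul(6, Rational(105, 13)), 219) = Mul(Rational(630, 13), 219) = Rational(137970, 13)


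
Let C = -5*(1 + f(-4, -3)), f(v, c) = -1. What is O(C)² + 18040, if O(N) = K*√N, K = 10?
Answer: 18040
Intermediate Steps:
C = 0 (C = -5*(1 - 1) = -5*0 = 0)
O(N) = 10*√N
O(C)² + 18040 = (10*√0)² + 18040 = (10*0)² + 18040 = 0² + 18040 = 0 + 18040 = 18040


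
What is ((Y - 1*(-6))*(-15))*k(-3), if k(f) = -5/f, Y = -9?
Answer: 75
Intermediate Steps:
((Y - 1*(-6))*(-15))*k(-3) = ((-9 - 1*(-6))*(-15))*(-5/(-3)) = ((-9 + 6)*(-15))*(-5*(-⅓)) = -3*(-15)*(5/3) = 45*(5/3) = 75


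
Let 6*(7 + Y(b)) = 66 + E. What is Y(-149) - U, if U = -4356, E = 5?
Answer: 26165/6 ≈ 4360.8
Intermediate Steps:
Y(b) = 29/6 (Y(b) = -7 + (66 + 5)/6 = -7 + (1/6)*71 = -7 + 71/6 = 29/6)
Y(-149) - U = 29/6 - 1*(-4356) = 29/6 + 4356 = 26165/6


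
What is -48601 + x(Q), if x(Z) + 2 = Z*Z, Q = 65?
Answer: -44378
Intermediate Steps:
x(Z) = -2 + Z**2 (x(Z) = -2 + Z*Z = -2 + Z**2)
-48601 + x(Q) = -48601 + (-2 + 65**2) = -48601 + (-2 + 4225) = -48601 + 4223 = -44378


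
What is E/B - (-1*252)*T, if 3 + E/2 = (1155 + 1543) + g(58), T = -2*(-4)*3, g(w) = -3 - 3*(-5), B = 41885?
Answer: 253325894/41885 ≈ 6048.1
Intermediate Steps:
g(w) = 12 (g(w) = -3 + 15 = 12)
T = 24 (T = 8*3 = 24)
E = 5414 (E = -6 + 2*((1155 + 1543) + 12) = -6 + 2*(2698 + 12) = -6 + 2*2710 = -6 + 5420 = 5414)
E/B - (-1*252)*T = 5414/41885 - (-1*252)*24 = 5414*(1/41885) - (-252)*24 = 5414/41885 - 1*(-6048) = 5414/41885 + 6048 = 253325894/41885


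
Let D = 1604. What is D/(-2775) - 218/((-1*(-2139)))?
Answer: -448434/659525 ≈ -0.67993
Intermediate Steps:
D/(-2775) - 218/((-1*(-2139))) = 1604/(-2775) - 218/((-1*(-2139))) = 1604*(-1/2775) - 218/2139 = -1604/2775 - 218*1/2139 = -1604/2775 - 218/2139 = -448434/659525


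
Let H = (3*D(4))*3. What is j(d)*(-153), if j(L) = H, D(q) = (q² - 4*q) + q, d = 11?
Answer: -5508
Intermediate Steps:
D(q) = q² - 3*q
H = 36 (H = (3*(4*(-3 + 4)))*3 = (3*(4*1))*3 = (3*4)*3 = 12*3 = 36)
j(L) = 36
j(d)*(-153) = 36*(-153) = -5508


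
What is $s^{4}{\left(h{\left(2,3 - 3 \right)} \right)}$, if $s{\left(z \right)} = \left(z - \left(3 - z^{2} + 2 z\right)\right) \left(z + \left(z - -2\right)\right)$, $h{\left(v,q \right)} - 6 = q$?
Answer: $20415837456$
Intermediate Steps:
$h{\left(v,q \right)} = 6 + q$
$s{\left(z \right)} = \left(2 + 2 z\right) \left(-3 + z^{2} - z\right)$ ($s{\left(z \right)} = \left(z - \left(3 - z^{2} + 2 z\right)\right) \left(z + \left(z + 2\right)\right) = \left(-3 + z^{2} - z\right) \left(z + \left(2 + z\right)\right) = \left(-3 + z^{2} - z\right) \left(2 + 2 z\right) = \left(2 + 2 z\right) \left(-3 + z^{2} - z\right)$)
$s^{4}{\left(h{\left(2,3 - 3 \right)} \right)} = \left(-6 - 8 \left(6 + \left(3 - 3\right)\right) + 2 \left(6 + \left(3 - 3\right)\right)^{3}\right)^{4} = \left(-6 - 8 \left(6 + 0\right) + 2 \left(6 + 0\right)^{3}\right)^{4} = \left(-6 - 48 + 2 \cdot 6^{3}\right)^{4} = \left(-6 - 48 + 2 \cdot 216\right)^{4} = \left(-6 - 48 + 432\right)^{4} = 378^{4} = 20415837456$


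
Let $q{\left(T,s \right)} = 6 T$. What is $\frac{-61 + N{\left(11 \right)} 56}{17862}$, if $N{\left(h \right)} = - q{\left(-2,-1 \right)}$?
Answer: $\frac{47}{1374} \approx 0.034207$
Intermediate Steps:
$N{\left(h \right)} = 12$ ($N{\left(h \right)} = - 6 \left(-2\right) = \left(-1\right) \left(-12\right) = 12$)
$\frac{-61 + N{\left(11 \right)} 56}{17862} = \frac{-61 + 12 \cdot 56}{17862} = \left(-61 + 672\right) \frac{1}{17862} = 611 \cdot \frac{1}{17862} = \frac{47}{1374}$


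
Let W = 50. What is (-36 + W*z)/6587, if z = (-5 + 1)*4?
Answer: -836/6587 ≈ -0.12692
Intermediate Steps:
z = -16 (z = -4*4 = -16)
(-36 + W*z)/6587 = (-36 + 50*(-16))/6587 = (-36 - 800)*(1/6587) = -836*1/6587 = -836/6587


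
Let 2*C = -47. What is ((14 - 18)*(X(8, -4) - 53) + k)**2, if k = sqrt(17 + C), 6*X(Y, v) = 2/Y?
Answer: 1615207/36 + 1271*I*sqrt(26)/6 ≈ 44867.0 + 1080.1*I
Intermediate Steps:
C = -47/2 (C = (1/2)*(-47) = -47/2 ≈ -23.500)
X(Y, v) = 1/(3*Y) (X(Y, v) = (2/Y)/6 = 1/(3*Y))
k = I*sqrt(26)/2 (k = sqrt(17 - 47/2) = sqrt(-13/2) = I*sqrt(26)/2 ≈ 2.5495*I)
((14 - 18)*(X(8, -4) - 53) + k)**2 = ((14 - 18)*((1/3)/8 - 53) + I*sqrt(26)/2)**2 = (-4*((1/3)*(1/8) - 53) + I*sqrt(26)/2)**2 = (-4*(1/24 - 53) + I*sqrt(26)/2)**2 = (-4*(-1271/24) + I*sqrt(26)/2)**2 = (1271/6 + I*sqrt(26)/2)**2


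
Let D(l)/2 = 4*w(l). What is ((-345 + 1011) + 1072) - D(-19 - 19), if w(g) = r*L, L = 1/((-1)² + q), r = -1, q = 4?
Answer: 8698/5 ≈ 1739.6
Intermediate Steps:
L = ⅕ (L = 1/((-1)² + 4) = 1/(1 + 4) = 1/5 = ⅕ ≈ 0.20000)
w(g) = -⅕ (w(g) = -1*⅕ = -⅕)
D(l) = -8/5 (D(l) = 2*(4*(-⅕)) = 2*(-⅘) = -8/5)
((-345 + 1011) + 1072) - D(-19 - 19) = ((-345 + 1011) + 1072) - 1*(-8/5) = (666 + 1072) + 8/5 = 1738 + 8/5 = 8698/5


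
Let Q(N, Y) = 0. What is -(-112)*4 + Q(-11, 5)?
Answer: 448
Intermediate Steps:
-(-112)*4 + Q(-11, 5) = -(-112)*4 + 0 = -8*(-56) + 0 = 448 + 0 = 448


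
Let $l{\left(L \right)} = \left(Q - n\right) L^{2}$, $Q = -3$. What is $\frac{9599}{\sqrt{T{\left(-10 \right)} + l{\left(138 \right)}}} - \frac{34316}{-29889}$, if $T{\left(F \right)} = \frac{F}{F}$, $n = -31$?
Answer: $\frac{34316}{29889} + \frac{9599 \sqrt{533233}}{533233} \approx 14.293$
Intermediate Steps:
$T{\left(F \right)} = 1$
$l{\left(L \right)} = 28 L^{2}$ ($l{\left(L \right)} = \left(-3 - -31\right) L^{2} = \left(-3 + 31\right) L^{2} = 28 L^{2}$)
$\frac{9599}{\sqrt{T{\left(-10 \right)} + l{\left(138 \right)}}} - \frac{34316}{-29889} = \frac{9599}{\sqrt{1 + 28 \cdot 138^{2}}} - \frac{34316}{-29889} = \frac{9599}{\sqrt{1 + 28 \cdot 19044}} - - \frac{34316}{29889} = \frac{9599}{\sqrt{1 + 533232}} + \frac{34316}{29889} = \frac{9599}{\sqrt{533233}} + \frac{34316}{29889} = 9599 \frac{\sqrt{533233}}{533233} + \frac{34316}{29889} = \frac{9599 \sqrt{533233}}{533233} + \frac{34316}{29889} = \frac{34316}{29889} + \frac{9599 \sqrt{533233}}{533233}$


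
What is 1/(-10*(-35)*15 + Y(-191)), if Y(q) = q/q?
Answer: 1/5251 ≈ 0.00019044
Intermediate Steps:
Y(q) = 1
1/(-10*(-35)*15 + Y(-191)) = 1/(-10*(-35)*15 + 1) = 1/(350*15 + 1) = 1/(5250 + 1) = 1/5251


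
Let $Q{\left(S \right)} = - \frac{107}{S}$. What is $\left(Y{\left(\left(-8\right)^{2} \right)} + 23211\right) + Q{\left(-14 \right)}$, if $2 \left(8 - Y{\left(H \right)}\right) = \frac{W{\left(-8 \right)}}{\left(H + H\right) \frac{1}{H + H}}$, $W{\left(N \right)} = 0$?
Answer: $\frac{325173}{14} \approx 23227.0$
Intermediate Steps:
$Y{\left(H \right)} = 8$ ($Y{\left(H \right)} = 8 - \frac{0 \frac{1}{\left(H + H\right) \frac{1}{H + H}}}{2} = 8 - \frac{0 \frac{1}{2 H \frac{1}{2 H}}}{2} = 8 - \frac{0 \cdot 1^{-1}}{2} = 8 - \frac{0 \cdot 1}{2} = 8 - 0 = 8 + 0 = 8$)
$\left(Y{\left(\left(-8\right)^{2} \right)} + 23211\right) + Q{\left(-14 \right)} = \left(8 + 23211\right) - \frac{107}{-14} = 23219 - - \frac{107}{14} = 23219 + \frac{107}{14} = \frac{325173}{14}$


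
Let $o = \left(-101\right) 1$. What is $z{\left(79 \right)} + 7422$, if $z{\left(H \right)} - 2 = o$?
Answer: $7323$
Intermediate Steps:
$o = -101$
$z{\left(H \right)} = -99$ ($z{\left(H \right)} = 2 - 101 = -99$)
$z{\left(79 \right)} + 7422 = -99 + 7422 = 7323$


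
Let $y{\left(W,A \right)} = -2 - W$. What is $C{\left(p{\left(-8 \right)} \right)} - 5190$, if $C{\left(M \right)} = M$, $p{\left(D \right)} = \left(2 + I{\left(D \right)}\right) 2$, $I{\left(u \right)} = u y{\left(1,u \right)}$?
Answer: $-5138$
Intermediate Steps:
$I{\left(u \right)} = - 3 u$ ($I{\left(u \right)} = u \left(-2 - 1\right) = u \left(-3\right) = - 3 u$)
$p{\left(D \right)} = 4 - 6 D$ ($p{\left(D \right)} = \left(2 - 3 D\right) 2 = 4 - 6 D$)
$C{\left(p{\left(-8 \right)} \right)} - 5190 = \left(4 - -48\right) - 5190 = \left(4 + 48\right) - 5190 = 52 - 5190 = -5138$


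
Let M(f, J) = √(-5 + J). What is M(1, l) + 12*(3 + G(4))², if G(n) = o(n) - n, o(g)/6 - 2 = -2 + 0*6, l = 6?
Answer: 13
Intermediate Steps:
o(g) = 0 (o(g) = 12 + 6*(-2 + 0*6) = 12 + 6*(-2 + 0) = 12 + 6*(-2) = 12 - 12 = 0)
G(n) = -n (G(n) = 0 - n = -n)
M(1, l) + 12*(3 + G(4))² = √(-5 + 6) + 12*(3 - 1*4)² = √1 + 12*(3 - 4)² = 1 + 12*(-1)² = 1 + 12*1 = 1 + 12 = 13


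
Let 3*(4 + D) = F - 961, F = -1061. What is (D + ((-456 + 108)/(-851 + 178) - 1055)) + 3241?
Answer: 1015232/673 ≈ 1508.5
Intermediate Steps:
D = -678 (D = -4 + (-1061 - 961)/3 = -4 + (1/3)*(-2022) = -4 - 674 = -678)
(D + ((-456 + 108)/(-851 + 178) - 1055)) + 3241 = (-678 + ((-456 + 108)/(-851 + 178) - 1055)) + 3241 = (-678 + (-348/(-673) - 1055)) + 3241 = (-678 + (-348*(-1/673) - 1055)) + 3241 = (-678 + (348/673 - 1055)) + 3241 = (-678 - 709667/673) + 3241 = -1165961/673 + 3241 = 1015232/673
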